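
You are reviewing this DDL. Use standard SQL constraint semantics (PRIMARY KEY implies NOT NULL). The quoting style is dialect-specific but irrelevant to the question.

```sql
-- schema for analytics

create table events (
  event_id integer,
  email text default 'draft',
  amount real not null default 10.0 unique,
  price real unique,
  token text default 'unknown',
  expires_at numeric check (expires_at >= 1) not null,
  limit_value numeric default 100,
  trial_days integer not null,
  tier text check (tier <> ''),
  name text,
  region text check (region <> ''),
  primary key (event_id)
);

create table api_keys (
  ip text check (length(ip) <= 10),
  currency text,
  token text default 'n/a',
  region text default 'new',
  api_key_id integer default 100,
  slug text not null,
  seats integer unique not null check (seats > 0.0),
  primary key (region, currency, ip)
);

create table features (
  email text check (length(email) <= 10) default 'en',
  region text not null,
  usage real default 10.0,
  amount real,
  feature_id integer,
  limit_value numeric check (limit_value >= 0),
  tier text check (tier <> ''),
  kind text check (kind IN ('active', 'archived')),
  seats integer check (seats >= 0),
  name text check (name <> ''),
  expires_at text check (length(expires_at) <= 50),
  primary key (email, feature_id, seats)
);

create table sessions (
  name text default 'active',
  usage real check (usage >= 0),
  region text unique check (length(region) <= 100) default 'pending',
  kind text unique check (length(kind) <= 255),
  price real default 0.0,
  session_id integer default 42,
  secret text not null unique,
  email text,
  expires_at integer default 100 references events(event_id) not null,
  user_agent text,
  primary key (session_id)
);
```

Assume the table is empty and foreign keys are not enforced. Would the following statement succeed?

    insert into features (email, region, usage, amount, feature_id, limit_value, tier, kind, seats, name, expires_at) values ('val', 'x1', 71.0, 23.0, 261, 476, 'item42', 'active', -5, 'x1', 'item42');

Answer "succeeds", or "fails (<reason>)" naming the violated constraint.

fails (CHECK on seats)

The value -5 for seats violates CHECK (seats >= 0).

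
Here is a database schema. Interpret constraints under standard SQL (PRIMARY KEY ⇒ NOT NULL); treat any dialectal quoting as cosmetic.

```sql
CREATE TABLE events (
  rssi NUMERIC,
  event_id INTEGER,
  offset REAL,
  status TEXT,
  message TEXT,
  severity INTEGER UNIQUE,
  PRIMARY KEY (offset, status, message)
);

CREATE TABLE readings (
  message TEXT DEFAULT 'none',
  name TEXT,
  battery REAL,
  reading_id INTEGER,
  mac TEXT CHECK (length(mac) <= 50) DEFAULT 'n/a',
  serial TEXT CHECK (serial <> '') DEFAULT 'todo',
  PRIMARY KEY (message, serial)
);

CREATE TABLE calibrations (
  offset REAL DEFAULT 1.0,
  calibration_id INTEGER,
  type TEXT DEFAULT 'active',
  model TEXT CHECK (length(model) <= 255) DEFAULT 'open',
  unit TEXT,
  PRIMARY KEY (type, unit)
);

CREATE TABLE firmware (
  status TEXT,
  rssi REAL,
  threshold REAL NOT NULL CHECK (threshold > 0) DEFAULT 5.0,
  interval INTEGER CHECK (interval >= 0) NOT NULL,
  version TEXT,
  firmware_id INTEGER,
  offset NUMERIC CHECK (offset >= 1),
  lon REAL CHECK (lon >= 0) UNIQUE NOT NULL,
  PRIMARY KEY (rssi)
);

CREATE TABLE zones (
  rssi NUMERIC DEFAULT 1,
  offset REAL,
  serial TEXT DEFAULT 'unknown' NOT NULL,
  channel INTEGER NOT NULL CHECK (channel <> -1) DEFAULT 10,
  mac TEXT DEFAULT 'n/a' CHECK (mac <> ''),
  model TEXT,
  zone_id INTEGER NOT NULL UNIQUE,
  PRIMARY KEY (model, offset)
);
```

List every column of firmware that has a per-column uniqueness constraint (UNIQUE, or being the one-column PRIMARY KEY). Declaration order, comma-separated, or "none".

rssi, lon

- status: no UNIQUE or single-column PK constraint.
- rssi: single-column PRIMARY KEY → unique.
- threshold: no UNIQUE or single-column PK constraint.
- interval: no UNIQUE or single-column PK constraint.
- version: no UNIQUE or single-column PK constraint.
- firmware_id: no UNIQUE or single-column PK constraint.
- offset: no UNIQUE or single-column PK constraint.
- lon: declared UNIQUE → unique.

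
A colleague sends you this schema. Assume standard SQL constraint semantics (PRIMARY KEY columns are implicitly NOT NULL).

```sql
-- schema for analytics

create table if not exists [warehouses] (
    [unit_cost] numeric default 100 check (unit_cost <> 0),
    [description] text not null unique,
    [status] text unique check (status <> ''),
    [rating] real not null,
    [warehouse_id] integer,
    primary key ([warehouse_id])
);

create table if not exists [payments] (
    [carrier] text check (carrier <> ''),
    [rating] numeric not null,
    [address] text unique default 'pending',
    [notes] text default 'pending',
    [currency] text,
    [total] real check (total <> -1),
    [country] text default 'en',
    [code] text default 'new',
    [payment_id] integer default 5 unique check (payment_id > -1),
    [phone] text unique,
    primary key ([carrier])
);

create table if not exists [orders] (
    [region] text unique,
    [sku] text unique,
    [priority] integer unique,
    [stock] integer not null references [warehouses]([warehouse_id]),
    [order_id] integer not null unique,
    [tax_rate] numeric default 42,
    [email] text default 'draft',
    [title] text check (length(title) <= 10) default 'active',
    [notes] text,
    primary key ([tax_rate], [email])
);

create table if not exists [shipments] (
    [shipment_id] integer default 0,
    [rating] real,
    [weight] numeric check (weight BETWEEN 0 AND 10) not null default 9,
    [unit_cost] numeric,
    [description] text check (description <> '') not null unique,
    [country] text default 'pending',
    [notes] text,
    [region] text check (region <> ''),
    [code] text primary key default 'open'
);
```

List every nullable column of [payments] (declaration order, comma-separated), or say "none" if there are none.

- carrier: part of the PRIMARY KEY, which implies NOT NULL → not nullable.
- rating: declared NOT NULL → not nullable.
- address: UNIQUE does not imply NOT NULL → nullable.
- notes: DEFAULT only fills an omitted column; an explicit NULL is still allowed → nullable.
- currency: no NOT NULL constraint applies → nullable.
- total: CHECK does not forbid NULL (a CHECK constraint passes when its expression is NULL) → nullable.
- country: DEFAULT only fills an omitted column; an explicit NULL is still allowed → nullable.
- code: DEFAULT only fills an omitted column; an explicit NULL is still allowed → nullable.
- payment_id: CHECK does not forbid NULL (a CHECK constraint passes when its expression is NULL) → nullable.
- phone: UNIQUE does not imply NOT NULL → nullable.

address, notes, currency, total, country, code, payment_id, phone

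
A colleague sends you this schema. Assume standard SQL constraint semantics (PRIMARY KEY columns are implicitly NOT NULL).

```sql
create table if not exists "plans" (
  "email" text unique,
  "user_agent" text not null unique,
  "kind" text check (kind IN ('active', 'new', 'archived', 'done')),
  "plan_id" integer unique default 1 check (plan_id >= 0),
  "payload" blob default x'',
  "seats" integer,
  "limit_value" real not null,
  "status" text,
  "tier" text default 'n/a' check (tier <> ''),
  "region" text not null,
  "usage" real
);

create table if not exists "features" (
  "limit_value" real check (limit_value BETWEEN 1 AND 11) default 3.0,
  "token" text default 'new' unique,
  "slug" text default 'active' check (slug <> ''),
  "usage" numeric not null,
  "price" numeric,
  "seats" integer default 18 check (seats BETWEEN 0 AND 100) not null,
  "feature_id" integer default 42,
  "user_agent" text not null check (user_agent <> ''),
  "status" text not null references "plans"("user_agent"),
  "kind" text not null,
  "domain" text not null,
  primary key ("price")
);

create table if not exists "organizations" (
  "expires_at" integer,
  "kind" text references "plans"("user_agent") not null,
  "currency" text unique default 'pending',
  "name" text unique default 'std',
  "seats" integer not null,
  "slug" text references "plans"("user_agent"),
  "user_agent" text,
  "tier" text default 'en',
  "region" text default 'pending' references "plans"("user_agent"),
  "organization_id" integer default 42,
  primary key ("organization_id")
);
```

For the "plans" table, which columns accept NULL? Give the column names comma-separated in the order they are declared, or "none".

email, kind, plan_id, payload, seats, status, tier, usage

- email: UNIQUE does not imply NOT NULL → nullable.
- user_agent: declared NOT NULL → not nullable.
- kind: CHECK does not forbid NULL (a CHECK constraint passes when its expression is NULL) → nullable.
- plan_id: CHECK does not forbid NULL (a CHECK constraint passes when its expression is NULL) → nullable.
- payload: DEFAULT only fills an omitted column; an explicit NULL is still allowed → nullable.
- seats: no NOT NULL constraint applies → nullable.
- limit_value: declared NOT NULL → not nullable.
- status: no NOT NULL constraint applies → nullable.
- tier: CHECK does not forbid NULL (a CHECK constraint passes when its expression is NULL) → nullable.
- region: declared NOT NULL → not nullable.
- usage: no NOT NULL constraint applies → nullable.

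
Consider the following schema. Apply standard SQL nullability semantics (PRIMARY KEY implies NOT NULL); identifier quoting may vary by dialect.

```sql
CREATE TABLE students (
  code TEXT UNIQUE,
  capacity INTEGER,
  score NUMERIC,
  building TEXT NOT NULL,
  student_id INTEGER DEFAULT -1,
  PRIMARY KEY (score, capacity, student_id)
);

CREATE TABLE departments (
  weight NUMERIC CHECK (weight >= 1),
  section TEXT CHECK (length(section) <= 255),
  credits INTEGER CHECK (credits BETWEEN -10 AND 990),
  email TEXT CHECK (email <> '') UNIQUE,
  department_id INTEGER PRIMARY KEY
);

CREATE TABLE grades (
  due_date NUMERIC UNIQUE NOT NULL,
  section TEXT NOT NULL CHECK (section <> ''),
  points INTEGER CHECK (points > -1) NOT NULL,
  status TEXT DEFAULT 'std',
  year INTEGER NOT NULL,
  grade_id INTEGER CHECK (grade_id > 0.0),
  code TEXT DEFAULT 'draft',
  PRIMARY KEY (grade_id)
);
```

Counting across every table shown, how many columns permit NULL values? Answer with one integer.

students: 1 nullable (code — PK (score, capacity, student_id) and explicit NOT NULL columns excluded).
departments: 4 nullable (weight, section, credits, email — PK (department_id) and explicit NOT NULL columns excluded).
grades: 2 nullable (status, code — PK (grade_id) and explicit NOT NULL columns excluded).
Total: 1 + 4 + 2 = 7.

7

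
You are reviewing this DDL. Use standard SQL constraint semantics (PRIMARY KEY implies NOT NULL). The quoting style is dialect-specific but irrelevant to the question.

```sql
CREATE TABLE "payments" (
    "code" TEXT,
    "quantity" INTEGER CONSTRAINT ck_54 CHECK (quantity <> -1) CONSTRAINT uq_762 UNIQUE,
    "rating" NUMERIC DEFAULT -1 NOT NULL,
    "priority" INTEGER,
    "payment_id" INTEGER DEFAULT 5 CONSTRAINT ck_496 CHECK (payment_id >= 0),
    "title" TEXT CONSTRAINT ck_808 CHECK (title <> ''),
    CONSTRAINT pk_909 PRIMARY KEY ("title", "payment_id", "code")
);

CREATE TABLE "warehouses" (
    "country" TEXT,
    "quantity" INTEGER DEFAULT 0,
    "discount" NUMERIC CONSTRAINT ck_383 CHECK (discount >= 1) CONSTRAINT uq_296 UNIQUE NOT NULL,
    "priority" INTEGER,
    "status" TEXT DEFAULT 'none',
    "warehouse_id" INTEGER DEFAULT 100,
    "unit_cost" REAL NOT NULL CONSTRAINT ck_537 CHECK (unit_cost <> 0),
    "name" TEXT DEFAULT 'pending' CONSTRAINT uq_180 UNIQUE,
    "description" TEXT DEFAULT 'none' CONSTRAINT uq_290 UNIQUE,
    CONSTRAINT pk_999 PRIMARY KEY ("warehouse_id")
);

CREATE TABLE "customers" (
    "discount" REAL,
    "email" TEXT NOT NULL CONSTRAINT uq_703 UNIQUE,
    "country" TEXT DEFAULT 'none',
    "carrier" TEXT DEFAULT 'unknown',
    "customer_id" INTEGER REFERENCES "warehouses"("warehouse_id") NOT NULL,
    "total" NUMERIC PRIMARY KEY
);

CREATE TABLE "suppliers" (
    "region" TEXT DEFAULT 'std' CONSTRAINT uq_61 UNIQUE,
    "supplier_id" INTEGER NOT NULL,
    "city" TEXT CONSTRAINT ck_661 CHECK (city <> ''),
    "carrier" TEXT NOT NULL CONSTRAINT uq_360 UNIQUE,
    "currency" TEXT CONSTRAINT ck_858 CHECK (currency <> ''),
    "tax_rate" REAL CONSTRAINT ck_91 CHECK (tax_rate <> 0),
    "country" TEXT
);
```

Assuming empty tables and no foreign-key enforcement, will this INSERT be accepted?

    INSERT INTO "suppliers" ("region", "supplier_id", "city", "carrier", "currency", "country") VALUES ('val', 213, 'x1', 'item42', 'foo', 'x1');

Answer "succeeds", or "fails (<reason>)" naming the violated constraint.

succeeds

NOT NULL columns: carrier is supplied; supplier_id is supplied.
CHECK constraints: 'x1' satisfies (city <> ''); 'foo' satisfies (currency <> '').
No constraint is violated.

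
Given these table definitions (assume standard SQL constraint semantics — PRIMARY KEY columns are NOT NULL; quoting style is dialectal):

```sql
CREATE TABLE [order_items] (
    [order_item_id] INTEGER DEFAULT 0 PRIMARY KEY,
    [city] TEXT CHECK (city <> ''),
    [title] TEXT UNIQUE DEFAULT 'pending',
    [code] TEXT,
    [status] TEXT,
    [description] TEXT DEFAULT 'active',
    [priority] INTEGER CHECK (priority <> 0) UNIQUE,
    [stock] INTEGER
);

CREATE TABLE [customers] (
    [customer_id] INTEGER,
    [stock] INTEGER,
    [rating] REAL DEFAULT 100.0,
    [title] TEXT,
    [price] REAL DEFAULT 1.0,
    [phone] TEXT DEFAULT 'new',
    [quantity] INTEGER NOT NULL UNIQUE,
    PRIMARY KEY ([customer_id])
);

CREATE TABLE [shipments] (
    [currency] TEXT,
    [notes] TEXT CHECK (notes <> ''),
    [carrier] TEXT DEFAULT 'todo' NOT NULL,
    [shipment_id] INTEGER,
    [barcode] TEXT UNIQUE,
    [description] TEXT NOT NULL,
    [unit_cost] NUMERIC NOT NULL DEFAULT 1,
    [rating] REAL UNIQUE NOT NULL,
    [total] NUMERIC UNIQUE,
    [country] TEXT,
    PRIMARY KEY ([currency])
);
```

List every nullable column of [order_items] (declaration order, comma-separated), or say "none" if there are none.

city, title, code, status, description, priority, stock

- order_item_id: part of the PRIMARY KEY, which implies NOT NULL → not nullable.
- city: CHECK does not forbid NULL (a CHECK constraint passes when its expression is NULL) → nullable.
- title: UNIQUE does not imply NOT NULL → nullable.
- code: no NOT NULL constraint applies → nullable.
- status: no NOT NULL constraint applies → nullable.
- description: DEFAULT only fills an omitted column; an explicit NULL is still allowed → nullable.
- priority: CHECK does not forbid NULL (a CHECK constraint passes when its expression is NULL) → nullable.
- stock: no NOT NULL constraint applies → nullable.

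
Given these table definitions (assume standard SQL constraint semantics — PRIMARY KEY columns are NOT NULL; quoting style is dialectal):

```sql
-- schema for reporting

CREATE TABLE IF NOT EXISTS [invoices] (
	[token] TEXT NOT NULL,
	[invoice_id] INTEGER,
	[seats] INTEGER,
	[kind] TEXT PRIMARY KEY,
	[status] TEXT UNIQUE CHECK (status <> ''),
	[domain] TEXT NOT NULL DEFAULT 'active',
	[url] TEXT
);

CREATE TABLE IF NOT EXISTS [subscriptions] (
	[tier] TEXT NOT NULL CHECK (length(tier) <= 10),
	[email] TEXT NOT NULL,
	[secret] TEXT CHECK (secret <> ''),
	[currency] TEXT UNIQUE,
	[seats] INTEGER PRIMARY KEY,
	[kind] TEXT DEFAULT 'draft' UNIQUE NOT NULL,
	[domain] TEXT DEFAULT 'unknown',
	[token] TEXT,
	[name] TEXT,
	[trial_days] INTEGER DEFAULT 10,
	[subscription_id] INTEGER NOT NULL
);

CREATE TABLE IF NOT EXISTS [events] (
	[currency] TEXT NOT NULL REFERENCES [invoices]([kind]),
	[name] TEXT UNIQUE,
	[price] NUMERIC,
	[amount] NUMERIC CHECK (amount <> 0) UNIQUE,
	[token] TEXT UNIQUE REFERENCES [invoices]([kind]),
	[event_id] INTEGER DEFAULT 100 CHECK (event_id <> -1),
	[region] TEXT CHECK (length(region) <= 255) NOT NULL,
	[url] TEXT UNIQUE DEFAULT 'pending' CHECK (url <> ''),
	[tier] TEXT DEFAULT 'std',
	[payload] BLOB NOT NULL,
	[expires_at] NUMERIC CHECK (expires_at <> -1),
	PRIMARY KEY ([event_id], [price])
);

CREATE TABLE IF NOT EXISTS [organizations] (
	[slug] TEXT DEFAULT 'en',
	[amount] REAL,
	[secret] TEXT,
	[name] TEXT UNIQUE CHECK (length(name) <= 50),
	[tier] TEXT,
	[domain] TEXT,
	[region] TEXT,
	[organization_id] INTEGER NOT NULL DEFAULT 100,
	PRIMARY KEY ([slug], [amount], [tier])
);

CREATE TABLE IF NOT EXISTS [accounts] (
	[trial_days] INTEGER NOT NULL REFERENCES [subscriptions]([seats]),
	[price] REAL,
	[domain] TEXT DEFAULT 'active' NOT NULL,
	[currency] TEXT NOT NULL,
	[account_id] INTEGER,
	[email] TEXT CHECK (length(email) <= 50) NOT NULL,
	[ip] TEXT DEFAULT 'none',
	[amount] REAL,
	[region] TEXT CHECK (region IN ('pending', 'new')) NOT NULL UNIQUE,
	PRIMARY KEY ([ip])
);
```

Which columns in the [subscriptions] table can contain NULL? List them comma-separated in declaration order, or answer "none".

secret, currency, domain, token, name, trial_days

- tier: declared NOT NULL → not nullable.
- email: declared NOT NULL → not nullable.
- secret: CHECK does not forbid NULL (a CHECK constraint passes when its expression is NULL) → nullable.
- currency: UNIQUE does not imply NOT NULL → nullable.
- seats: part of the PRIMARY KEY, which implies NOT NULL → not nullable.
- kind: declared NOT NULL → not nullable.
- domain: DEFAULT only fills an omitted column; an explicit NULL is still allowed → nullable.
- token: no NOT NULL constraint applies → nullable.
- name: no NOT NULL constraint applies → nullable.
- trial_days: DEFAULT only fills an omitted column; an explicit NULL is still allowed → nullable.
- subscription_id: declared NOT NULL → not nullable.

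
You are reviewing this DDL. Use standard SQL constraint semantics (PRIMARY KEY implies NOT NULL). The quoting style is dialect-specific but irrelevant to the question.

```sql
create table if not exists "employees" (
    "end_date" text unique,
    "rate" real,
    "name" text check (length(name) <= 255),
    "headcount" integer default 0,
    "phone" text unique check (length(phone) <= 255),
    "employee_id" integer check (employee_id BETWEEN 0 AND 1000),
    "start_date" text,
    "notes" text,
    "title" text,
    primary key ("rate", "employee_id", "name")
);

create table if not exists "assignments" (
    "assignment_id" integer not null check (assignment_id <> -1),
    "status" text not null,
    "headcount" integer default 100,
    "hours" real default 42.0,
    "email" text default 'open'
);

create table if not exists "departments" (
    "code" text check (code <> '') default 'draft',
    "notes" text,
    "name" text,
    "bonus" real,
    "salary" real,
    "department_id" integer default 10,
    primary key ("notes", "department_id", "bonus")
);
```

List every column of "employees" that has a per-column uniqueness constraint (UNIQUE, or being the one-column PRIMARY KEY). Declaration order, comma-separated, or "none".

end_date, phone

- end_date: declared UNIQUE → unique.
- rate: part of a composite PRIMARY KEY — only the tuple is unique, not this column on its own.
- name: part of a composite PRIMARY KEY — only the tuple is unique, not this column on its own.
- headcount: no UNIQUE or single-column PK constraint.
- phone: declared UNIQUE → unique.
- employee_id: part of a composite PRIMARY KEY — only the tuple is unique, not this column on its own.
- start_date: no UNIQUE or single-column PK constraint.
- notes: no UNIQUE or single-column PK constraint.
- title: no UNIQUE or single-column PK constraint.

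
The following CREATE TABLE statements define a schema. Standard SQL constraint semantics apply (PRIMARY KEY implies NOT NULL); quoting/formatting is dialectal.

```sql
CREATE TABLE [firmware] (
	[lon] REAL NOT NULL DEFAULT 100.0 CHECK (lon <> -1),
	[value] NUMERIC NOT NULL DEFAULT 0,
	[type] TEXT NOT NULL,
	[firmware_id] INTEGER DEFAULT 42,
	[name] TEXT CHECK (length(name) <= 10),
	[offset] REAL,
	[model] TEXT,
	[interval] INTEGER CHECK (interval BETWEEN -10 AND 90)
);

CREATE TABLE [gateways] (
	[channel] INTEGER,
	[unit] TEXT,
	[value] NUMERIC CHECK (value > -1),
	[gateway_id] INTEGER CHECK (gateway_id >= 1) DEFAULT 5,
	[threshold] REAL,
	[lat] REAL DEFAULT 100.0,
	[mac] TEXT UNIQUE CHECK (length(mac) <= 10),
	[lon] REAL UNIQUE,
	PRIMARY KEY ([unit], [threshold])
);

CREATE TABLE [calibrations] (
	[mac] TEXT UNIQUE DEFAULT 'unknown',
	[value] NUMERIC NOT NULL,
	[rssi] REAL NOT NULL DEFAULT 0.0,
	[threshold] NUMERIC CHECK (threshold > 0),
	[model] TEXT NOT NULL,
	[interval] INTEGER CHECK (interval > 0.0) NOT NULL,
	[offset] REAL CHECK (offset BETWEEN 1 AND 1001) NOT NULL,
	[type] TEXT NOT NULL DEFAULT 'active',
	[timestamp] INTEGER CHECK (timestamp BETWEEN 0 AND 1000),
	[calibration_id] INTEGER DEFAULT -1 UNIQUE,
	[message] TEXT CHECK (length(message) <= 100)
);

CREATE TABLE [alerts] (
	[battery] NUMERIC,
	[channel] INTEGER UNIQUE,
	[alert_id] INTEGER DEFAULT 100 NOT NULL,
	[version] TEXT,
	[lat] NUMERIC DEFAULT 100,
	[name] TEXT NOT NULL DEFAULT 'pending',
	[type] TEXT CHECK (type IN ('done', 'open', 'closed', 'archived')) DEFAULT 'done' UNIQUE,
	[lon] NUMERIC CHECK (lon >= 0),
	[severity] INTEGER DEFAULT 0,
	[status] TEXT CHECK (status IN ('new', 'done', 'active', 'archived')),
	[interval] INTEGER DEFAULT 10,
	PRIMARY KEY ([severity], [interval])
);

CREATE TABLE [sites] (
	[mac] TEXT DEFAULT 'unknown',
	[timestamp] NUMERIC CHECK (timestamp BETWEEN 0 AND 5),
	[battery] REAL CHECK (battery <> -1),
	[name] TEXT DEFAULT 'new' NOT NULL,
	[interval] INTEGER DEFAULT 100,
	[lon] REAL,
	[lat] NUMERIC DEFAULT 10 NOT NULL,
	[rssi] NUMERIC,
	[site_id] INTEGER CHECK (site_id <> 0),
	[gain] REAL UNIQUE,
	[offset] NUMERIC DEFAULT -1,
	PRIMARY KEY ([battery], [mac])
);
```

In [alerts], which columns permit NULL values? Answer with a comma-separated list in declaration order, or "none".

- battery: no NOT NULL constraint applies → nullable.
- channel: UNIQUE does not imply NOT NULL → nullable.
- alert_id: declared NOT NULL → not nullable.
- version: no NOT NULL constraint applies → nullable.
- lat: DEFAULT only fills an omitted column; an explicit NULL is still allowed → nullable.
- name: declared NOT NULL → not nullable.
- type: CHECK does not forbid NULL (a CHECK constraint passes when its expression is NULL) → nullable.
- lon: CHECK does not forbid NULL (a CHECK constraint passes when its expression is NULL) → nullable.
- severity: part of the PRIMARY KEY, which implies NOT NULL → not nullable.
- status: CHECK does not forbid NULL (a CHECK constraint passes when its expression is NULL) → nullable.
- interval: part of the PRIMARY KEY, which implies NOT NULL → not nullable.

battery, channel, version, lat, type, lon, status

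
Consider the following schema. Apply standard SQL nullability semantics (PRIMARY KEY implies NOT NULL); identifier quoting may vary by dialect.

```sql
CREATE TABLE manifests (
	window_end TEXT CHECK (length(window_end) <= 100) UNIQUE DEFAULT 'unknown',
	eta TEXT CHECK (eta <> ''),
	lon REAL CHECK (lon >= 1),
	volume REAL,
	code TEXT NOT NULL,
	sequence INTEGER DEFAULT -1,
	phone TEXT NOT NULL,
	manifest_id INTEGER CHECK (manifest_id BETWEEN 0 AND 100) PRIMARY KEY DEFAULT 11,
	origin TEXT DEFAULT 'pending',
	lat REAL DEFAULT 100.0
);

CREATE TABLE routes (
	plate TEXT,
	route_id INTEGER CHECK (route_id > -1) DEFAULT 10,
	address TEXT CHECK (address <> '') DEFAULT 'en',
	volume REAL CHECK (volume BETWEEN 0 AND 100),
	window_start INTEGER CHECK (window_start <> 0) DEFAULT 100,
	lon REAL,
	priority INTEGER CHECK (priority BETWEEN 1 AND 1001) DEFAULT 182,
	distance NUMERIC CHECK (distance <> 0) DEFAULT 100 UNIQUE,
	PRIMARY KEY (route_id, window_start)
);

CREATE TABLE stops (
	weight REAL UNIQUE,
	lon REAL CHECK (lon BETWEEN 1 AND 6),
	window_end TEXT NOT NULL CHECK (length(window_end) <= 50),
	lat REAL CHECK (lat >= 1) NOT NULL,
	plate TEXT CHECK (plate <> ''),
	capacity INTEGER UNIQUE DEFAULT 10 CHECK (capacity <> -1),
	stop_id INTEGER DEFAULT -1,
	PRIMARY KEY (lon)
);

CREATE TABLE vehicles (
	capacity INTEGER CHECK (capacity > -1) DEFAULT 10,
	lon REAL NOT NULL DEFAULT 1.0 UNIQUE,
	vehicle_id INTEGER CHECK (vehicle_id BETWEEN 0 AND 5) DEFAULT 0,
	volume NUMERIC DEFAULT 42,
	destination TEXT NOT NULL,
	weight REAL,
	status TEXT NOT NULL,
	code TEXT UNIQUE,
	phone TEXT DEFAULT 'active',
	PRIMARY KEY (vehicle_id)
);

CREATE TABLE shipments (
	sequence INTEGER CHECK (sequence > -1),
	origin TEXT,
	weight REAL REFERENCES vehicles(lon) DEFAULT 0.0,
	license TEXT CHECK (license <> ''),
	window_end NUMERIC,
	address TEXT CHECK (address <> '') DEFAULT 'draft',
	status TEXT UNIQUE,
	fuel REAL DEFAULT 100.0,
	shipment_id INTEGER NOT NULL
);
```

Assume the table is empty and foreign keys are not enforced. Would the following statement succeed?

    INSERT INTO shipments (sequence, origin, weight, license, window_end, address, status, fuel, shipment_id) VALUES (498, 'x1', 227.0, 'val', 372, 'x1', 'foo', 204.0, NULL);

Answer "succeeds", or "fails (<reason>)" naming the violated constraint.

shipment_id is explicitly set to NULL, but shipment_id is declared NOT NULL.

fails (NOT NULL on shipment_id)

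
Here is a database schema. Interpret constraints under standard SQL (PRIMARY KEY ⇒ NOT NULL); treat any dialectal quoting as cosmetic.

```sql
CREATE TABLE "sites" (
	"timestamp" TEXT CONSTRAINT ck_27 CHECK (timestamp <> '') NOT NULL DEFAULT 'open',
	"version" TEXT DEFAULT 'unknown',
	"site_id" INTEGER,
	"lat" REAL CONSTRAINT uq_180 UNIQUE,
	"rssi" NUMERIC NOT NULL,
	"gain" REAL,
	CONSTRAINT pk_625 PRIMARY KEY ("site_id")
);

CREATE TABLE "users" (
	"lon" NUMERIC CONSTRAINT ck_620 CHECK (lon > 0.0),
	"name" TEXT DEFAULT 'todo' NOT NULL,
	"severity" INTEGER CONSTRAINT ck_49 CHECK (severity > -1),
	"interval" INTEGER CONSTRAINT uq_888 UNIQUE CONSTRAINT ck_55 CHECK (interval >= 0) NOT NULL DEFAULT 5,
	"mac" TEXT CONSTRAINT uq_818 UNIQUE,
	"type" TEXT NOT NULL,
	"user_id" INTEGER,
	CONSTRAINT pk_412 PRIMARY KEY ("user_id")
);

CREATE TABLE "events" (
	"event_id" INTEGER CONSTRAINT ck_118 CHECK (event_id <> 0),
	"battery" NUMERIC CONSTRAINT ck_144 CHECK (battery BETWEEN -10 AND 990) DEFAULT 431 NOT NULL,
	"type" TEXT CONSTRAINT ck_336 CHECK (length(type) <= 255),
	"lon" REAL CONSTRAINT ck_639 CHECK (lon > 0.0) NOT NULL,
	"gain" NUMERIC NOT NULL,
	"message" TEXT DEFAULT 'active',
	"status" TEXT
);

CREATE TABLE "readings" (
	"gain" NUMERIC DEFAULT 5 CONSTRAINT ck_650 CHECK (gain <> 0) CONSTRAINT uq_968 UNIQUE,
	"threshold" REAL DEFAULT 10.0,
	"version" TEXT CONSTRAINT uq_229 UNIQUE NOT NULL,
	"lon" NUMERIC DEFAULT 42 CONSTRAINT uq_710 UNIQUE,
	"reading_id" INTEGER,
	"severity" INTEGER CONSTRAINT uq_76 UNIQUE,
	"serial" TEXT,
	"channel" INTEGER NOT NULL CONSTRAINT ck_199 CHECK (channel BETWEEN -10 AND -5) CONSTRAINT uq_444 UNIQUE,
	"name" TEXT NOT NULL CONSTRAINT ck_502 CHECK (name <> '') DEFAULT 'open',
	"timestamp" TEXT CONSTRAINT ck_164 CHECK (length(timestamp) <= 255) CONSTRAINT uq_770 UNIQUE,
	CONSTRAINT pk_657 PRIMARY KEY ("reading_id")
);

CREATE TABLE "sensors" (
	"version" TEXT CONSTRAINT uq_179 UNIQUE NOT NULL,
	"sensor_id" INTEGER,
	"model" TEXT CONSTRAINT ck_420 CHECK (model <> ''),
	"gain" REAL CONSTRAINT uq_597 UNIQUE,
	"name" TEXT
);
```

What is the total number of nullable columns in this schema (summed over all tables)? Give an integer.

sites: 3 nullable (version, lat, gain — PK (site_id) and explicit NOT NULL columns excluded).
users: 3 nullable (lon, severity, mac — PK (user_id) and explicit NOT NULL columns excluded).
events: 4 nullable (event_id, type, message, status — PK none and explicit NOT NULL columns excluded).
readings: 6 nullable (gain, threshold, lon, severity, serial, timestamp — PK (reading_id) and explicit NOT NULL columns excluded).
sensors: 4 nullable (sensor_id, model, gain, name — PK none and explicit NOT NULL columns excluded).
Total: 3 + 3 + 4 + 6 + 4 = 20.

20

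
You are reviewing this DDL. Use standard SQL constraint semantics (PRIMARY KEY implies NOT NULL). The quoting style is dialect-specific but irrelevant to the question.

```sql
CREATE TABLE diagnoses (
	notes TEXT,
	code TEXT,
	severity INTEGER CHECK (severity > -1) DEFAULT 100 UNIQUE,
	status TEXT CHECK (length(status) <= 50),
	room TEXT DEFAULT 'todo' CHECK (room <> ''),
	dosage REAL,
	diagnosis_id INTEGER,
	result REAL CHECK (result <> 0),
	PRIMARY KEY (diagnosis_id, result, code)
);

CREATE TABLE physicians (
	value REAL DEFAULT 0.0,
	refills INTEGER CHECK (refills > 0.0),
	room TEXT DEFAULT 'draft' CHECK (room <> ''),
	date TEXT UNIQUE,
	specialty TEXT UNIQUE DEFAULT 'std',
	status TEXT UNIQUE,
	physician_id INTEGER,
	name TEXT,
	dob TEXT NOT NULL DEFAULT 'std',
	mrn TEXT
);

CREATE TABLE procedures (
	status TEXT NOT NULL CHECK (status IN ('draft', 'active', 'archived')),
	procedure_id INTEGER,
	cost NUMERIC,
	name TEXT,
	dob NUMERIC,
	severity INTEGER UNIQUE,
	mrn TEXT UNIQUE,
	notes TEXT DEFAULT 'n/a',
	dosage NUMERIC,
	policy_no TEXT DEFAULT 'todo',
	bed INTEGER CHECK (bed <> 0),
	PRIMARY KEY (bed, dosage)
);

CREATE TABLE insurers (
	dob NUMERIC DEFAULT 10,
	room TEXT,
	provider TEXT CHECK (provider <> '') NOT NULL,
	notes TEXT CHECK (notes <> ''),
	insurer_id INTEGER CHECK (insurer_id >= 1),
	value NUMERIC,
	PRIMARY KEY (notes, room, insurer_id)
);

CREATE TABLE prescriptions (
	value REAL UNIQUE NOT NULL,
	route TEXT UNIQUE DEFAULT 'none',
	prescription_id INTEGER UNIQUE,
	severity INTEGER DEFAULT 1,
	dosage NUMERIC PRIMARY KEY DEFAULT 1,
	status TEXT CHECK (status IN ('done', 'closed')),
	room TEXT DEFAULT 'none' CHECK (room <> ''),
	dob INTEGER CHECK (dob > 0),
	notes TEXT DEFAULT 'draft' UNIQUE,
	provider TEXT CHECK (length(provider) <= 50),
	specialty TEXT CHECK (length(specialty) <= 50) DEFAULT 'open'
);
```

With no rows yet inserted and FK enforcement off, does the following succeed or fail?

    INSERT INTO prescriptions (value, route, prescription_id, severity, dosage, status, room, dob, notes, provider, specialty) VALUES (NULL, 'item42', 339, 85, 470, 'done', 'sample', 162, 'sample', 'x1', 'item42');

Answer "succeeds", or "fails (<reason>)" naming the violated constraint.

fails (NOT NULL on value)

value is explicitly set to NULL, but value is declared NOT NULL.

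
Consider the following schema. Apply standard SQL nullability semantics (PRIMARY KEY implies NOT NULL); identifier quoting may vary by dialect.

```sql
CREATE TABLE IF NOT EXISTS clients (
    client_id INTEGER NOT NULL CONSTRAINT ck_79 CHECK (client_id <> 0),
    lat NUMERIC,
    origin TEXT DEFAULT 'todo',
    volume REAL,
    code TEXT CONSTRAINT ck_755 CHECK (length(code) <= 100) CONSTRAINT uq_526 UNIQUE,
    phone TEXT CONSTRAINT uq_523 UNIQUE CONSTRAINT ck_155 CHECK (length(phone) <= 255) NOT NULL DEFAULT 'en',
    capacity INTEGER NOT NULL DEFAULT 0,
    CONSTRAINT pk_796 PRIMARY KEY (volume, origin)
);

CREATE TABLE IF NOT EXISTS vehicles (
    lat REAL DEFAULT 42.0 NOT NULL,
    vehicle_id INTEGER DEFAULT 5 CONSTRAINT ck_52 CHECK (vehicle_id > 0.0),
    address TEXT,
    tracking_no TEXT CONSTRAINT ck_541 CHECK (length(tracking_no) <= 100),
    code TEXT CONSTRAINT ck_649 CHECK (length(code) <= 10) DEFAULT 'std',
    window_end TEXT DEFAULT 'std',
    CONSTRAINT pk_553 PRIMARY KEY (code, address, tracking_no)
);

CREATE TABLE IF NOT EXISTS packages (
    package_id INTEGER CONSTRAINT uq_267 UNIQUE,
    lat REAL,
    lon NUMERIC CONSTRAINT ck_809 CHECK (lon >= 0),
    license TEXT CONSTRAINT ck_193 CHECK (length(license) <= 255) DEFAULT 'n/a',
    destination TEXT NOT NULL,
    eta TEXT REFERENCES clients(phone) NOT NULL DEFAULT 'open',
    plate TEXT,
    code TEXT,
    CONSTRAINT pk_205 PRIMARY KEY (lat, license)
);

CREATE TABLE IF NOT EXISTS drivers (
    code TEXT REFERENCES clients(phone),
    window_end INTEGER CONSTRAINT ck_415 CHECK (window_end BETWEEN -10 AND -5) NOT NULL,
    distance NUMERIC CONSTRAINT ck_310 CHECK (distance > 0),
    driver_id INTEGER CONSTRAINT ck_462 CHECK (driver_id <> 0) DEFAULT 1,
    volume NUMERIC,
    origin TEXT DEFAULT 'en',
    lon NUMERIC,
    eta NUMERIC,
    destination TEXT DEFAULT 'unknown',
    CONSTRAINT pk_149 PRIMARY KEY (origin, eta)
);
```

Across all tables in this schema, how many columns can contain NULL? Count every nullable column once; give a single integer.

14

clients: 2 nullable (lat, code — PK (volume, origin) and explicit NOT NULL columns excluded).
vehicles: 2 nullable (vehicle_id, window_end — PK (code, address, tracking_no) and explicit NOT NULL columns excluded).
packages: 4 nullable (package_id, lon, plate, code — PK (lat, license) and explicit NOT NULL columns excluded).
drivers: 6 nullable (code, distance, driver_id, volume, lon, destination — PK (origin, eta) and explicit NOT NULL columns excluded).
Total: 2 + 2 + 4 + 6 = 14.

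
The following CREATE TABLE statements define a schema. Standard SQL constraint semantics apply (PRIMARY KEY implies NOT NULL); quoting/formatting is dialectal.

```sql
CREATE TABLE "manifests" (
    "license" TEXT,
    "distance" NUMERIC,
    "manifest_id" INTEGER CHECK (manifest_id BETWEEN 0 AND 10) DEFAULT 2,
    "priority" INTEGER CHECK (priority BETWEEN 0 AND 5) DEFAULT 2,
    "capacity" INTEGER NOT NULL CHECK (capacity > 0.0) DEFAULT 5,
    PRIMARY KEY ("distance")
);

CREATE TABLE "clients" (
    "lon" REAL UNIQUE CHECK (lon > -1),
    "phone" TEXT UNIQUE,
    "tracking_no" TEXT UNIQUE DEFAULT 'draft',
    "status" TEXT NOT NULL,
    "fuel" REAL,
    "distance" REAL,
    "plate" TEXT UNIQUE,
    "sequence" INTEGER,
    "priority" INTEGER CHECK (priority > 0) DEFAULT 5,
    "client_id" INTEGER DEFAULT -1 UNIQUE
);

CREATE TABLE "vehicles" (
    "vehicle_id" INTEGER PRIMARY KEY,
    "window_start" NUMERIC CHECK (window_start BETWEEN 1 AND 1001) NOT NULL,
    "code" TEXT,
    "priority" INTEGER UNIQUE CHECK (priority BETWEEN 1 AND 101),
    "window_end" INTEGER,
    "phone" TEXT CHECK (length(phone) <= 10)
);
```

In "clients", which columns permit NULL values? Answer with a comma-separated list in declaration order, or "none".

- lon: CHECK does not forbid NULL (a CHECK constraint passes when its expression is NULL) → nullable.
- phone: UNIQUE does not imply NOT NULL → nullable.
- tracking_no: UNIQUE does not imply NOT NULL → nullable.
- status: declared NOT NULL → not nullable.
- fuel: no NOT NULL constraint applies → nullable.
- distance: no NOT NULL constraint applies → nullable.
- plate: UNIQUE does not imply NOT NULL → nullable.
- sequence: no NOT NULL constraint applies → nullable.
- priority: CHECK does not forbid NULL (a CHECK constraint passes when its expression is NULL) → nullable.
- client_id: UNIQUE does not imply NOT NULL → nullable.

lon, phone, tracking_no, fuel, distance, plate, sequence, priority, client_id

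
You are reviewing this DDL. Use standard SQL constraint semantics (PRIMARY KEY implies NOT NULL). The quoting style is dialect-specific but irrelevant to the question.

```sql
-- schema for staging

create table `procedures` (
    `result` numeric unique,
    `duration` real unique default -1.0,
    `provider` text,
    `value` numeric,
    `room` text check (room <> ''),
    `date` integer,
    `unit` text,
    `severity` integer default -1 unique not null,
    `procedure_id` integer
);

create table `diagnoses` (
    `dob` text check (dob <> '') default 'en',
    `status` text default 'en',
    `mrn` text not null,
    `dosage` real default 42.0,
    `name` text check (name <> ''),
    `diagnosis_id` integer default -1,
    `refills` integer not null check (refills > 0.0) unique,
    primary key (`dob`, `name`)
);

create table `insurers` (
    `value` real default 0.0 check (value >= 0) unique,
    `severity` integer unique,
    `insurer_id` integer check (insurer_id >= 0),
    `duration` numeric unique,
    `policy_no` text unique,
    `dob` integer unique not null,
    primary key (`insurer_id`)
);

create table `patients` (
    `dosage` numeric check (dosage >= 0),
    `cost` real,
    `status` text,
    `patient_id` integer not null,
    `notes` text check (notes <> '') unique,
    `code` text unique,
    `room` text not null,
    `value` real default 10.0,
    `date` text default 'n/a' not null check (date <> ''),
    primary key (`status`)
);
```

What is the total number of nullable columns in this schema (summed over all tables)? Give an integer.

procedures: 8 nullable (result, duration, provider, value, room, date, unit, procedure_id — PK none and explicit NOT NULL columns excluded).
diagnoses: 3 nullable (status, dosage, diagnosis_id — PK (dob, name) and explicit NOT NULL columns excluded).
insurers: 4 nullable (value, severity, duration, policy_no — PK (insurer_id) and explicit NOT NULL columns excluded).
patients: 5 nullable (dosage, cost, notes, code, value — PK (status) and explicit NOT NULL columns excluded).
Total: 8 + 3 + 4 + 5 = 20.

20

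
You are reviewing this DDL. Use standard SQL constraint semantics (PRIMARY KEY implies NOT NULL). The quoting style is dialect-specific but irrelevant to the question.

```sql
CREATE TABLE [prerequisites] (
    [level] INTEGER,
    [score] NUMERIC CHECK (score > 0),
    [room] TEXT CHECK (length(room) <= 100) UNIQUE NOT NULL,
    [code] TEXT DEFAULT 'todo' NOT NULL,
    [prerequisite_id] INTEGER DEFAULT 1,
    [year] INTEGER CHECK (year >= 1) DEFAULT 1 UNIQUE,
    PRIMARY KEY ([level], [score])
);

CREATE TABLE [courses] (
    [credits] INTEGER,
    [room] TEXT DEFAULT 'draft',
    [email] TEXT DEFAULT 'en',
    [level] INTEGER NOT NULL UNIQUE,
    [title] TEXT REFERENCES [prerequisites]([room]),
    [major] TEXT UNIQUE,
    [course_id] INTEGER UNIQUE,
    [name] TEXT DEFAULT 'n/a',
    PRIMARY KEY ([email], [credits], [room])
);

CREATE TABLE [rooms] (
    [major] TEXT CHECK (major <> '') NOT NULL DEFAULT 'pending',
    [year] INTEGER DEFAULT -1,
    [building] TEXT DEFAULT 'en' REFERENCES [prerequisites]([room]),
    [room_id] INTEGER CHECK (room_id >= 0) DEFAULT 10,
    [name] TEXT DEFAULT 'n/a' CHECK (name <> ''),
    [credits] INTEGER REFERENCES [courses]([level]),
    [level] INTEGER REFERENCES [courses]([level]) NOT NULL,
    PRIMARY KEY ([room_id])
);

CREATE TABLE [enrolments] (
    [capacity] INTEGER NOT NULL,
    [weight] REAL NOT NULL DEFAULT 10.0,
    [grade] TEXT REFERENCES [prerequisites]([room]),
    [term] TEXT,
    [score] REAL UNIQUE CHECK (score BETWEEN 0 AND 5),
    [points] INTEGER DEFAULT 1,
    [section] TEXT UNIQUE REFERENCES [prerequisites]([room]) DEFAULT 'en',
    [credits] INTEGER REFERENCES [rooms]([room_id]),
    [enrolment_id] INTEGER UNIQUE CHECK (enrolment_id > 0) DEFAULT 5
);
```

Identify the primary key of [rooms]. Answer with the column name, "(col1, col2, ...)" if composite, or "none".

room_id

room_id is declared PRIMARY KEY as a table-level PRIMARY KEY clause.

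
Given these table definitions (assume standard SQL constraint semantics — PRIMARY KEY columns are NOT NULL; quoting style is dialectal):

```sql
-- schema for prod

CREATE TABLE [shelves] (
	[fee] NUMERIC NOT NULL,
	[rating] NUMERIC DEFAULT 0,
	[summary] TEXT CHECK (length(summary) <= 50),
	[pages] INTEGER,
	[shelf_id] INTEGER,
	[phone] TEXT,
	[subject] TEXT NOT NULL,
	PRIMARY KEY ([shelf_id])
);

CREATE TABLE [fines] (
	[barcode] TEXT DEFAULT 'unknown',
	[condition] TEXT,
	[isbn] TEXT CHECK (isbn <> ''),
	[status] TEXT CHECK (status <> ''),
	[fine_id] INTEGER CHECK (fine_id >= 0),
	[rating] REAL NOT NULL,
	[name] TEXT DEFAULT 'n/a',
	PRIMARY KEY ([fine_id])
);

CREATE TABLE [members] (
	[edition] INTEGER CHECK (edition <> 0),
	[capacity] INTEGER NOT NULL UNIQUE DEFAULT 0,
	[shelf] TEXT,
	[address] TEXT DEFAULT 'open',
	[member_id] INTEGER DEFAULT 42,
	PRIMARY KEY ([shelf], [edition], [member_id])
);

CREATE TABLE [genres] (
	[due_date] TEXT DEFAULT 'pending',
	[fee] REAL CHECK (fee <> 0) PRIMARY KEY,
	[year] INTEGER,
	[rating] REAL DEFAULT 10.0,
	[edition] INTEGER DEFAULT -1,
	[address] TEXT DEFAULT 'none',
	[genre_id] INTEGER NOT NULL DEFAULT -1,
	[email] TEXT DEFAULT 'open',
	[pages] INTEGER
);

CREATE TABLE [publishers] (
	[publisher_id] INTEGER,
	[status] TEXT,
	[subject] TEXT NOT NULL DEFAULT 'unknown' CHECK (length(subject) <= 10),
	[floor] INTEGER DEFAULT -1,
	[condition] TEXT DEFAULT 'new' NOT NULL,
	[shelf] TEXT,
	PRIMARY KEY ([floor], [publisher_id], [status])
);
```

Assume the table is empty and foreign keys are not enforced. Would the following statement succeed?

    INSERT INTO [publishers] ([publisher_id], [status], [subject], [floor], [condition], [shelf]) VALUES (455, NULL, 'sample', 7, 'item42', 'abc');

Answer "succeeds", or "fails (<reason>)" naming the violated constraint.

status is explicitly set to NULL, but status is part of the PRIMARY KEY (implied NOT NULL).

fails (NOT NULL on status)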